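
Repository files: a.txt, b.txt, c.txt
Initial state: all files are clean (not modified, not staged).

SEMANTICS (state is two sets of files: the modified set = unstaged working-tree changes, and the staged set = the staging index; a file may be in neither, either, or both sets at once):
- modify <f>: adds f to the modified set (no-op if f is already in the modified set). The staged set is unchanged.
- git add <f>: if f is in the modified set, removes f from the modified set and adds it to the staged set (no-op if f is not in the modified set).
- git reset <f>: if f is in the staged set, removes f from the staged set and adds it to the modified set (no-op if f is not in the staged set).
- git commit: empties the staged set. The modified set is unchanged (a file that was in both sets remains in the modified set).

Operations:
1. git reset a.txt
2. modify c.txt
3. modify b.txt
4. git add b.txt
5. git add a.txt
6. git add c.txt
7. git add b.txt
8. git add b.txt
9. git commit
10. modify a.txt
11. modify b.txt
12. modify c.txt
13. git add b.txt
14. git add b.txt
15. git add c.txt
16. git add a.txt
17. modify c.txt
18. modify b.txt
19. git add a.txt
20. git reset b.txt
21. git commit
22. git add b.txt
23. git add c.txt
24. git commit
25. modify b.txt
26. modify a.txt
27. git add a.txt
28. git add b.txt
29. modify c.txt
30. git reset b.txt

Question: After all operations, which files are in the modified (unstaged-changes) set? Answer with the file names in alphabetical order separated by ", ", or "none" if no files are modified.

After op 1 (git reset a.txt): modified={none} staged={none}
After op 2 (modify c.txt): modified={c.txt} staged={none}
After op 3 (modify b.txt): modified={b.txt, c.txt} staged={none}
After op 4 (git add b.txt): modified={c.txt} staged={b.txt}
After op 5 (git add a.txt): modified={c.txt} staged={b.txt}
After op 6 (git add c.txt): modified={none} staged={b.txt, c.txt}
After op 7 (git add b.txt): modified={none} staged={b.txt, c.txt}
After op 8 (git add b.txt): modified={none} staged={b.txt, c.txt}
After op 9 (git commit): modified={none} staged={none}
After op 10 (modify a.txt): modified={a.txt} staged={none}
After op 11 (modify b.txt): modified={a.txt, b.txt} staged={none}
After op 12 (modify c.txt): modified={a.txt, b.txt, c.txt} staged={none}
After op 13 (git add b.txt): modified={a.txt, c.txt} staged={b.txt}
After op 14 (git add b.txt): modified={a.txt, c.txt} staged={b.txt}
After op 15 (git add c.txt): modified={a.txt} staged={b.txt, c.txt}
After op 16 (git add a.txt): modified={none} staged={a.txt, b.txt, c.txt}
After op 17 (modify c.txt): modified={c.txt} staged={a.txt, b.txt, c.txt}
After op 18 (modify b.txt): modified={b.txt, c.txt} staged={a.txt, b.txt, c.txt}
After op 19 (git add a.txt): modified={b.txt, c.txt} staged={a.txt, b.txt, c.txt}
After op 20 (git reset b.txt): modified={b.txt, c.txt} staged={a.txt, c.txt}
After op 21 (git commit): modified={b.txt, c.txt} staged={none}
After op 22 (git add b.txt): modified={c.txt} staged={b.txt}
After op 23 (git add c.txt): modified={none} staged={b.txt, c.txt}
After op 24 (git commit): modified={none} staged={none}
After op 25 (modify b.txt): modified={b.txt} staged={none}
After op 26 (modify a.txt): modified={a.txt, b.txt} staged={none}
After op 27 (git add a.txt): modified={b.txt} staged={a.txt}
After op 28 (git add b.txt): modified={none} staged={a.txt, b.txt}
After op 29 (modify c.txt): modified={c.txt} staged={a.txt, b.txt}
After op 30 (git reset b.txt): modified={b.txt, c.txt} staged={a.txt}

Answer: b.txt, c.txt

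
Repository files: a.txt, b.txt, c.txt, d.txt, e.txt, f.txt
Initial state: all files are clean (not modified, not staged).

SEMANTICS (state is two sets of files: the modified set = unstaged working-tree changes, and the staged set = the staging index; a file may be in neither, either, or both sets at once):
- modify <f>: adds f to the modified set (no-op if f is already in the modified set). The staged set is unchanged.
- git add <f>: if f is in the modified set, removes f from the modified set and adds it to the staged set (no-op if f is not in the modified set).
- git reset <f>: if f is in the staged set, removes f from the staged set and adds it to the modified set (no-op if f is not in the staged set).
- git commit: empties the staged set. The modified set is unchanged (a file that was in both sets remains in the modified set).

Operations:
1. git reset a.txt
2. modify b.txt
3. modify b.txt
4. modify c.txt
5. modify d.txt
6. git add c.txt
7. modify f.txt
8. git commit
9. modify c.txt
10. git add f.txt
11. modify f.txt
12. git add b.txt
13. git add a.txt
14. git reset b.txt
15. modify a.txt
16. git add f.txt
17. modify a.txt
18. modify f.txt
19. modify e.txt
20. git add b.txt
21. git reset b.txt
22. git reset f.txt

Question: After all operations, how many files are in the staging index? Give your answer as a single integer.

Answer: 0

Derivation:
After op 1 (git reset a.txt): modified={none} staged={none}
After op 2 (modify b.txt): modified={b.txt} staged={none}
After op 3 (modify b.txt): modified={b.txt} staged={none}
After op 4 (modify c.txt): modified={b.txt, c.txt} staged={none}
After op 5 (modify d.txt): modified={b.txt, c.txt, d.txt} staged={none}
After op 6 (git add c.txt): modified={b.txt, d.txt} staged={c.txt}
After op 7 (modify f.txt): modified={b.txt, d.txt, f.txt} staged={c.txt}
After op 8 (git commit): modified={b.txt, d.txt, f.txt} staged={none}
After op 9 (modify c.txt): modified={b.txt, c.txt, d.txt, f.txt} staged={none}
After op 10 (git add f.txt): modified={b.txt, c.txt, d.txt} staged={f.txt}
After op 11 (modify f.txt): modified={b.txt, c.txt, d.txt, f.txt} staged={f.txt}
After op 12 (git add b.txt): modified={c.txt, d.txt, f.txt} staged={b.txt, f.txt}
After op 13 (git add a.txt): modified={c.txt, d.txt, f.txt} staged={b.txt, f.txt}
After op 14 (git reset b.txt): modified={b.txt, c.txt, d.txt, f.txt} staged={f.txt}
After op 15 (modify a.txt): modified={a.txt, b.txt, c.txt, d.txt, f.txt} staged={f.txt}
After op 16 (git add f.txt): modified={a.txt, b.txt, c.txt, d.txt} staged={f.txt}
After op 17 (modify a.txt): modified={a.txt, b.txt, c.txt, d.txt} staged={f.txt}
After op 18 (modify f.txt): modified={a.txt, b.txt, c.txt, d.txt, f.txt} staged={f.txt}
After op 19 (modify e.txt): modified={a.txt, b.txt, c.txt, d.txt, e.txt, f.txt} staged={f.txt}
After op 20 (git add b.txt): modified={a.txt, c.txt, d.txt, e.txt, f.txt} staged={b.txt, f.txt}
After op 21 (git reset b.txt): modified={a.txt, b.txt, c.txt, d.txt, e.txt, f.txt} staged={f.txt}
After op 22 (git reset f.txt): modified={a.txt, b.txt, c.txt, d.txt, e.txt, f.txt} staged={none}
Final staged set: {none} -> count=0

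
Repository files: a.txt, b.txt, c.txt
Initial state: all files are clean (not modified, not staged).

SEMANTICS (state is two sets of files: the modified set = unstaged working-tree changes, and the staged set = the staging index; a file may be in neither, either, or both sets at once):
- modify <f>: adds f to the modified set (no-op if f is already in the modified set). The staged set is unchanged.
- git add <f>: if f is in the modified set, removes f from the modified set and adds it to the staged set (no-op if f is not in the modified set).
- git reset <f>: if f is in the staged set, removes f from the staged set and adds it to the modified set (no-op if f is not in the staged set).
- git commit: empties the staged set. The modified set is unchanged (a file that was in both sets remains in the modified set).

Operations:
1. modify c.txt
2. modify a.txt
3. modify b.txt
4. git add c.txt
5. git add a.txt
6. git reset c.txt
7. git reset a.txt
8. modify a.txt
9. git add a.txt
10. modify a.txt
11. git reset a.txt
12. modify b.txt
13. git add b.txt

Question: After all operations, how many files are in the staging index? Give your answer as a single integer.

After op 1 (modify c.txt): modified={c.txt} staged={none}
After op 2 (modify a.txt): modified={a.txt, c.txt} staged={none}
After op 3 (modify b.txt): modified={a.txt, b.txt, c.txt} staged={none}
After op 4 (git add c.txt): modified={a.txt, b.txt} staged={c.txt}
After op 5 (git add a.txt): modified={b.txt} staged={a.txt, c.txt}
After op 6 (git reset c.txt): modified={b.txt, c.txt} staged={a.txt}
After op 7 (git reset a.txt): modified={a.txt, b.txt, c.txt} staged={none}
After op 8 (modify a.txt): modified={a.txt, b.txt, c.txt} staged={none}
After op 9 (git add a.txt): modified={b.txt, c.txt} staged={a.txt}
After op 10 (modify a.txt): modified={a.txt, b.txt, c.txt} staged={a.txt}
After op 11 (git reset a.txt): modified={a.txt, b.txt, c.txt} staged={none}
After op 12 (modify b.txt): modified={a.txt, b.txt, c.txt} staged={none}
After op 13 (git add b.txt): modified={a.txt, c.txt} staged={b.txt}
Final staged set: {b.txt} -> count=1

Answer: 1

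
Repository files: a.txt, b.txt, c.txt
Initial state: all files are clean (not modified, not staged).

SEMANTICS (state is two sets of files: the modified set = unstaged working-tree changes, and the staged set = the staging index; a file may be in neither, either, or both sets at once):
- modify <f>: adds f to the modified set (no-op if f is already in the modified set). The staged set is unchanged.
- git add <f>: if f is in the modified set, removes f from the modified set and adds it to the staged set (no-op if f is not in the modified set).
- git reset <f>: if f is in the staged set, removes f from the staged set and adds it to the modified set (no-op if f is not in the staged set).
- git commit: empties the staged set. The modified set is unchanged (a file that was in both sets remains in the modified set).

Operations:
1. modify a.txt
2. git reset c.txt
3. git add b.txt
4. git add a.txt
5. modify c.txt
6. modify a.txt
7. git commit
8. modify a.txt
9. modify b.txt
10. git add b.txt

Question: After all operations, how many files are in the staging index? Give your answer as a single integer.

After op 1 (modify a.txt): modified={a.txt} staged={none}
After op 2 (git reset c.txt): modified={a.txt} staged={none}
After op 3 (git add b.txt): modified={a.txt} staged={none}
After op 4 (git add a.txt): modified={none} staged={a.txt}
After op 5 (modify c.txt): modified={c.txt} staged={a.txt}
After op 6 (modify a.txt): modified={a.txt, c.txt} staged={a.txt}
After op 7 (git commit): modified={a.txt, c.txt} staged={none}
After op 8 (modify a.txt): modified={a.txt, c.txt} staged={none}
After op 9 (modify b.txt): modified={a.txt, b.txt, c.txt} staged={none}
After op 10 (git add b.txt): modified={a.txt, c.txt} staged={b.txt}
Final staged set: {b.txt} -> count=1

Answer: 1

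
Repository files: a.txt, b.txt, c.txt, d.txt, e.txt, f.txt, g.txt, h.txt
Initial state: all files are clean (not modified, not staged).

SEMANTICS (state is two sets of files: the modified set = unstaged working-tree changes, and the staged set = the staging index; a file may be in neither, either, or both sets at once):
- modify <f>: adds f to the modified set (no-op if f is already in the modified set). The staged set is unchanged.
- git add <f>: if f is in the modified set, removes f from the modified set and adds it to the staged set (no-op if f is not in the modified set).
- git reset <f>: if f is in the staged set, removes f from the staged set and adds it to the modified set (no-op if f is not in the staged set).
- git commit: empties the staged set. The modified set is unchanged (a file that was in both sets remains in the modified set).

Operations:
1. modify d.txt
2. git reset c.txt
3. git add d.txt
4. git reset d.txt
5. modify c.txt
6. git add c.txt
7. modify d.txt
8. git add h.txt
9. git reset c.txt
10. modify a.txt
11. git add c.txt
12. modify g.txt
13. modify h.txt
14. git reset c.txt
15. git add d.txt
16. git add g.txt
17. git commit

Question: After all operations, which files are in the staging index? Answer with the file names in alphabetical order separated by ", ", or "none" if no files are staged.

After op 1 (modify d.txt): modified={d.txt} staged={none}
After op 2 (git reset c.txt): modified={d.txt} staged={none}
After op 3 (git add d.txt): modified={none} staged={d.txt}
After op 4 (git reset d.txt): modified={d.txt} staged={none}
After op 5 (modify c.txt): modified={c.txt, d.txt} staged={none}
After op 6 (git add c.txt): modified={d.txt} staged={c.txt}
After op 7 (modify d.txt): modified={d.txt} staged={c.txt}
After op 8 (git add h.txt): modified={d.txt} staged={c.txt}
After op 9 (git reset c.txt): modified={c.txt, d.txt} staged={none}
After op 10 (modify a.txt): modified={a.txt, c.txt, d.txt} staged={none}
After op 11 (git add c.txt): modified={a.txt, d.txt} staged={c.txt}
After op 12 (modify g.txt): modified={a.txt, d.txt, g.txt} staged={c.txt}
After op 13 (modify h.txt): modified={a.txt, d.txt, g.txt, h.txt} staged={c.txt}
After op 14 (git reset c.txt): modified={a.txt, c.txt, d.txt, g.txt, h.txt} staged={none}
After op 15 (git add d.txt): modified={a.txt, c.txt, g.txt, h.txt} staged={d.txt}
After op 16 (git add g.txt): modified={a.txt, c.txt, h.txt} staged={d.txt, g.txt}
After op 17 (git commit): modified={a.txt, c.txt, h.txt} staged={none}

Answer: none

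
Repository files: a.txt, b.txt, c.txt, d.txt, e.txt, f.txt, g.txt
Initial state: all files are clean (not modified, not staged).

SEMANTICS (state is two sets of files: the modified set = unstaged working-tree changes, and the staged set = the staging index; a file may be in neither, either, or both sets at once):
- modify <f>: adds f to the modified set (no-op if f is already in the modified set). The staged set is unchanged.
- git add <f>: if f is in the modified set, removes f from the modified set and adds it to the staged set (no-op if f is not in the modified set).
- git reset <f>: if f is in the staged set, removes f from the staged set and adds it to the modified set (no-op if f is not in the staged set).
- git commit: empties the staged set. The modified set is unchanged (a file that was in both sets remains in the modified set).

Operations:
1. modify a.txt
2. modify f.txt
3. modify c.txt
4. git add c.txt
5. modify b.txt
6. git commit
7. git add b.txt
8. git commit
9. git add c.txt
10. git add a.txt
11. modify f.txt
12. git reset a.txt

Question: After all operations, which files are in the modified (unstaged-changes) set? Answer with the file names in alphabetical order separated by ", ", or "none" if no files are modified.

Answer: a.txt, f.txt

Derivation:
After op 1 (modify a.txt): modified={a.txt} staged={none}
After op 2 (modify f.txt): modified={a.txt, f.txt} staged={none}
After op 3 (modify c.txt): modified={a.txt, c.txt, f.txt} staged={none}
After op 4 (git add c.txt): modified={a.txt, f.txt} staged={c.txt}
After op 5 (modify b.txt): modified={a.txt, b.txt, f.txt} staged={c.txt}
After op 6 (git commit): modified={a.txt, b.txt, f.txt} staged={none}
After op 7 (git add b.txt): modified={a.txt, f.txt} staged={b.txt}
After op 8 (git commit): modified={a.txt, f.txt} staged={none}
After op 9 (git add c.txt): modified={a.txt, f.txt} staged={none}
After op 10 (git add a.txt): modified={f.txt} staged={a.txt}
After op 11 (modify f.txt): modified={f.txt} staged={a.txt}
After op 12 (git reset a.txt): modified={a.txt, f.txt} staged={none}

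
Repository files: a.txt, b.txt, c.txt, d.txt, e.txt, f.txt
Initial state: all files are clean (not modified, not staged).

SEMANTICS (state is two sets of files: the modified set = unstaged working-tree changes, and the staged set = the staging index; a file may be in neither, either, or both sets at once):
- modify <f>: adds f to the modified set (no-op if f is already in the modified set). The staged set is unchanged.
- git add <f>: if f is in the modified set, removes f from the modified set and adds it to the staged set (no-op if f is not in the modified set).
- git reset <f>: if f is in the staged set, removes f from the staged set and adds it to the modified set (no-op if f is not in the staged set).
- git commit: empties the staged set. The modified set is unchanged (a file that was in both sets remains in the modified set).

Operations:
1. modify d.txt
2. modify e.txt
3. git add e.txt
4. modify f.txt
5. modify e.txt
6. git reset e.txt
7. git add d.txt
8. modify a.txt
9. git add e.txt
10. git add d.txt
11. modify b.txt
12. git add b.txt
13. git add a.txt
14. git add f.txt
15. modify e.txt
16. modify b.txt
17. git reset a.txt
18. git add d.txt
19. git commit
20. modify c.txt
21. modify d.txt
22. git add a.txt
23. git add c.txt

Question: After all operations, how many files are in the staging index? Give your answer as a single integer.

After op 1 (modify d.txt): modified={d.txt} staged={none}
After op 2 (modify e.txt): modified={d.txt, e.txt} staged={none}
After op 3 (git add e.txt): modified={d.txt} staged={e.txt}
After op 4 (modify f.txt): modified={d.txt, f.txt} staged={e.txt}
After op 5 (modify e.txt): modified={d.txt, e.txt, f.txt} staged={e.txt}
After op 6 (git reset e.txt): modified={d.txt, e.txt, f.txt} staged={none}
After op 7 (git add d.txt): modified={e.txt, f.txt} staged={d.txt}
After op 8 (modify a.txt): modified={a.txt, e.txt, f.txt} staged={d.txt}
After op 9 (git add e.txt): modified={a.txt, f.txt} staged={d.txt, e.txt}
After op 10 (git add d.txt): modified={a.txt, f.txt} staged={d.txt, e.txt}
After op 11 (modify b.txt): modified={a.txt, b.txt, f.txt} staged={d.txt, e.txt}
After op 12 (git add b.txt): modified={a.txt, f.txt} staged={b.txt, d.txt, e.txt}
After op 13 (git add a.txt): modified={f.txt} staged={a.txt, b.txt, d.txt, e.txt}
After op 14 (git add f.txt): modified={none} staged={a.txt, b.txt, d.txt, e.txt, f.txt}
After op 15 (modify e.txt): modified={e.txt} staged={a.txt, b.txt, d.txt, e.txt, f.txt}
After op 16 (modify b.txt): modified={b.txt, e.txt} staged={a.txt, b.txt, d.txt, e.txt, f.txt}
After op 17 (git reset a.txt): modified={a.txt, b.txt, e.txt} staged={b.txt, d.txt, e.txt, f.txt}
After op 18 (git add d.txt): modified={a.txt, b.txt, e.txt} staged={b.txt, d.txt, e.txt, f.txt}
After op 19 (git commit): modified={a.txt, b.txt, e.txt} staged={none}
After op 20 (modify c.txt): modified={a.txt, b.txt, c.txt, e.txt} staged={none}
After op 21 (modify d.txt): modified={a.txt, b.txt, c.txt, d.txt, e.txt} staged={none}
After op 22 (git add a.txt): modified={b.txt, c.txt, d.txt, e.txt} staged={a.txt}
After op 23 (git add c.txt): modified={b.txt, d.txt, e.txt} staged={a.txt, c.txt}
Final staged set: {a.txt, c.txt} -> count=2

Answer: 2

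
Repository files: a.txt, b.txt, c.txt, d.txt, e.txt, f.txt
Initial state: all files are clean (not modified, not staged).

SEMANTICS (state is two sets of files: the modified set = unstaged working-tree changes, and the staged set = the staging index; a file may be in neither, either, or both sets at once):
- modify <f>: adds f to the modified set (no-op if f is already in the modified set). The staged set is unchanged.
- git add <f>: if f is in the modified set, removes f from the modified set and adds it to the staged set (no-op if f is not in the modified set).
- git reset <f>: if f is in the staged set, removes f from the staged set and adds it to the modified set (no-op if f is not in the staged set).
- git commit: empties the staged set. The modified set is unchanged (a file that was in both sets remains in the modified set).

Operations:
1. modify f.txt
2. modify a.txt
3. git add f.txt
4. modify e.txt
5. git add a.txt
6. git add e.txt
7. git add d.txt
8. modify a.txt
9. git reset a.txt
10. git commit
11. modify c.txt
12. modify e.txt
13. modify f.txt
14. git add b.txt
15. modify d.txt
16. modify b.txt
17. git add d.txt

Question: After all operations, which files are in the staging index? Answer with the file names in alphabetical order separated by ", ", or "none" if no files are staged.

Answer: d.txt

Derivation:
After op 1 (modify f.txt): modified={f.txt} staged={none}
After op 2 (modify a.txt): modified={a.txt, f.txt} staged={none}
After op 3 (git add f.txt): modified={a.txt} staged={f.txt}
After op 4 (modify e.txt): modified={a.txt, e.txt} staged={f.txt}
After op 5 (git add a.txt): modified={e.txt} staged={a.txt, f.txt}
After op 6 (git add e.txt): modified={none} staged={a.txt, e.txt, f.txt}
After op 7 (git add d.txt): modified={none} staged={a.txt, e.txt, f.txt}
After op 8 (modify a.txt): modified={a.txt} staged={a.txt, e.txt, f.txt}
After op 9 (git reset a.txt): modified={a.txt} staged={e.txt, f.txt}
After op 10 (git commit): modified={a.txt} staged={none}
After op 11 (modify c.txt): modified={a.txt, c.txt} staged={none}
After op 12 (modify e.txt): modified={a.txt, c.txt, e.txt} staged={none}
After op 13 (modify f.txt): modified={a.txt, c.txt, e.txt, f.txt} staged={none}
After op 14 (git add b.txt): modified={a.txt, c.txt, e.txt, f.txt} staged={none}
After op 15 (modify d.txt): modified={a.txt, c.txt, d.txt, e.txt, f.txt} staged={none}
After op 16 (modify b.txt): modified={a.txt, b.txt, c.txt, d.txt, e.txt, f.txt} staged={none}
After op 17 (git add d.txt): modified={a.txt, b.txt, c.txt, e.txt, f.txt} staged={d.txt}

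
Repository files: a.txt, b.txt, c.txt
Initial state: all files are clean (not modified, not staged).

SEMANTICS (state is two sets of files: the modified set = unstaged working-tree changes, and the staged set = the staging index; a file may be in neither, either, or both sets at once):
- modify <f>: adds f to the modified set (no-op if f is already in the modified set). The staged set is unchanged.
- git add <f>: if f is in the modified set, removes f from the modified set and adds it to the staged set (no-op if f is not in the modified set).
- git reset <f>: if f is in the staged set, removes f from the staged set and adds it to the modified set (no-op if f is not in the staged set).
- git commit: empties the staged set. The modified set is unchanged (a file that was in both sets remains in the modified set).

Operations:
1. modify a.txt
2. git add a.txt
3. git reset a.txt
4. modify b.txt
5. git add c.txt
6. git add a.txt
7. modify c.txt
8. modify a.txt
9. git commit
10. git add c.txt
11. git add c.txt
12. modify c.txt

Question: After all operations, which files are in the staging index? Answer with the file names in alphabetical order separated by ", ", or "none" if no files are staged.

Answer: c.txt

Derivation:
After op 1 (modify a.txt): modified={a.txt} staged={none}
After op 2 (git add a.txt): modified={none} staged={a.txt}
After op 3 (git reset a.txt): modified={a.txt} staged={none}
After op 4 (modify b.txt): modified={a.txt, b.txt} staged={none}
After op 5 (git add c.txt): modified={a.txt, b.txt} staged={none}
After op 6 (git add a.txt): modified={b.txt} staged={a.txt}
After op 7 (modify c.txt): modified={b.txt, c.txt} staged={a.txt}
After op 8 (modify a.txt): modified={a.txt, b.txt, c.txt} staged={a.txt}
After op 9 (git commit): modified={a.txt, b.txt, c.txt} staged={none}
After op 10 (git add c.txt): modified={a.txt, b.txt} staged={c.txt}
After op 11 (git add c.txt): modified={a.txt, b.txt} staged={c.txt}
After op 12 (modify c.txt): modified={a.txt, b.txt, c.txt} staged={c.txt}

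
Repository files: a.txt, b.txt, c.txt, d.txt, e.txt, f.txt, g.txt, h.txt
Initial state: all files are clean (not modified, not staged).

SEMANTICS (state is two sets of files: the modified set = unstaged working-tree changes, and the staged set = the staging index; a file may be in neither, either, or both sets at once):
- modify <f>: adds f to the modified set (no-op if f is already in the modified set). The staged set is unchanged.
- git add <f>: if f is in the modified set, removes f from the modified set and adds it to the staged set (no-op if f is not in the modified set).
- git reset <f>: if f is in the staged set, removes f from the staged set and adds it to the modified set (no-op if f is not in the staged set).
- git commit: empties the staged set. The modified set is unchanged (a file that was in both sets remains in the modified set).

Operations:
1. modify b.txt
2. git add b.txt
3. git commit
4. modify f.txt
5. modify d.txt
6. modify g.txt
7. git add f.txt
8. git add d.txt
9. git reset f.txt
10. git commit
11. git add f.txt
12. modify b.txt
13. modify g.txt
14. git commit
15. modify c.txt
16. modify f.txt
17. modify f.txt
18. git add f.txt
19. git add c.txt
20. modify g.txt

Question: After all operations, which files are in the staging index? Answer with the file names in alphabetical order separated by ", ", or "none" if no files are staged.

After op 1 (modify b.txt): modified={b.txt} staged={none}
After op 2 (git add b.txt): modified={none} staged={b.txt}
After op 3 (git commit): modified={none} staged={none}
After op 4 (modify f.txt): modified={f.txt} staged={none}
After op 5 (modify d.txt): modified={d.txt, f.txt} staged={none}
After op 6 (modify g.txt): modified={d.txt, f.txt, g.txt} staged={none}
After op 7 (git add f.txt): modified={d.txt, g.txt} staged={f.txt}
After op 8 (git add d.txt): modified={g.txt} staged={d.txt, f.txt}
After op 9 (git reset f.txt): modified={f.txt, g.txt} staged={d.txt}
After op 10 (git commit): modified={f.txt, g.txt} staged={none}
After op 11 (git add f.txt): modified={g.txt} staged={f.txt}
After op 12 (modify b.txt): modified={b.txt, g.txt} staged={f.txt}
After op 13 (modify g.txt): modified={b.txt, g.txt} staged={f.txt}
After op 14 (git commit): modified={b.txt, g.txt} staged={none}
After op 15 (modify c.txt): modified={b.txt, c.txt, g.txt} staged={none}
After op 16 (modify f.txt): modified={b.txt, c.txt, f.txt, g.txt} staged={none}
After op 17 (modify f.txt): modified={b.txt, c.txt, f.txt, g.txt} staged={none}
After op 18 (git add f.txt): modified={b.txt, c.txt, g.txt} staged={f.txt}
After op 19 (git add c.txt): modified={b.txt, g.txt} staged={c.txt, f.txt}
After op 20 (modify g.txt): modified={b.txt, g.txt} staged={c.txt, f.txt}

Answer: c.txt, f.txt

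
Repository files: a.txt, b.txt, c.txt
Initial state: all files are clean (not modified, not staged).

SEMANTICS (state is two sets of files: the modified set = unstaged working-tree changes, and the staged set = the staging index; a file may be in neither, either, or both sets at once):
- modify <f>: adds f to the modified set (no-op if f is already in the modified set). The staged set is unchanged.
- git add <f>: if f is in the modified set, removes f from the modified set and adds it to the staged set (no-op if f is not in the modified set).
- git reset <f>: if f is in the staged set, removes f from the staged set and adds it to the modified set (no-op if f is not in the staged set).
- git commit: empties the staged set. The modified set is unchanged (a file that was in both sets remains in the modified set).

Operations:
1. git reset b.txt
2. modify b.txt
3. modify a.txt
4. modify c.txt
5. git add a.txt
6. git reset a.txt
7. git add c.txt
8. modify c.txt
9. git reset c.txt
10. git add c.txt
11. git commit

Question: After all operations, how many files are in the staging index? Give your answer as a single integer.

Answer: 0

Derivation:
After op 1 (git reset b.txt): modified={none} staged={none}
After op 2 (modify b.txt): modified={b.txt} staged={none}
After op 3 (modify a.txt): modified={a.txt, b.txt} staged={none}
After op 4 (modify c.txt): modified={a.txt, b.txt, c.txt} staged={none}
After op 5 (git add a.txt): modified={b.txt, c.txt} staged={a.txt}
After op 6 (git reset a.txt): modified={a.txt, b.txt, c.txt} staged={none}
After op 7 (git add c.txt): modified={a.txt, b.txt} staged={c.txt}
After op 8 (modify c.txt): modified={a.txt, b.txt, c.txt} staged={c.txt}
After op 9 (git reset c.txt): modified={a.txt, b.txt, c.txt} staged={none}
After op 10 (git add c.txt): modified={a.txt, b.txt} staged={c.txt}
After op 11 (git commit): modified={a.txt, b.txt} staged={none}
Final staged set: {none} -> count=0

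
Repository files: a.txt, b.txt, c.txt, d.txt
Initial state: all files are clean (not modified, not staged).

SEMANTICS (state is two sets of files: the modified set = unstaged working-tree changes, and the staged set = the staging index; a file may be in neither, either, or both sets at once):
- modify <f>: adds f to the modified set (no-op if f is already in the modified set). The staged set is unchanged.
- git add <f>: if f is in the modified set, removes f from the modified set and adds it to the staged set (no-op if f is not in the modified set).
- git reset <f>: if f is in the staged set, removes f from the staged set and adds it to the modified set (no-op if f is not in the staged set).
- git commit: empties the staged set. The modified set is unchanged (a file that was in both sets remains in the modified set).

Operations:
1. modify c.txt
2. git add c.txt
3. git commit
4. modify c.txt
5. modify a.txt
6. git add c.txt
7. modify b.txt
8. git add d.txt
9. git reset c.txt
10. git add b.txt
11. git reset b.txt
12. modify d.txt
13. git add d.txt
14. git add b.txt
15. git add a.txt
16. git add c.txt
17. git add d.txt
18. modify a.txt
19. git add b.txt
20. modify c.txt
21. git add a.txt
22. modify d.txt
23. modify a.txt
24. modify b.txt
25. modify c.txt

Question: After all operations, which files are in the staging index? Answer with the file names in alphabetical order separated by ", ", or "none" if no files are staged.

After op 1 (modify c.txt): modified={c.txt} staged={none}
After op 2 (git add c.txt): modified={none} staged={c.txt}
After op 3 (git commit): modified={none} staged={none}
After op 4 (modify c.txt): modified={c.txt} staged={none}
After op 5 (modify a.txt): modified={a.txt, c.txt} staged={none}
After op 6 (git add c.txt): modified={a.txt} staged={c.txt}
After op 7 (modify b.txt): modified={a.txt, b.txt} staged={c.txt}
After op 8 (git add d.txt): modified={a.txt, b.txt} staged={c.txt}
After op 9 (git reset c.txt): modified={a.txt, b.txt, c.txt} staged={none}
After op 10 (git add b.txt): modified={a.txt, c.txt} staged={b.txt}
After op 11 (git reset b.txt): modified={a.txt, b.txt, c.txt} staged={none}
After op 12 (modify d.txt): modified={a.txt, b.txt, c.txt, d.txt} staged={none}
After op 13 (git add d.txt): modified={a.txt, b.txt, c.txt} staged={d.txt}
After op 14 (git add b.txt): modified={a.txt, c.txt} staged={b.txt, d.txt}
After op 15 (git add a.txt): modified={c.txt} staged={a.txt, b.txt, d.txt}
After op 16 (git add c.txt): modified={none} staged={a.txt, b.txt, c.txt, d.txt}
After op 17 (git add d.txt): modified={none} staged={a.txt, b.txt, c.txt, d.txt}
After op 18 (modify a.txt): modified={a.txt} staged={a.txt, b.txt, c.txt, d.txt}
After op 19 (git add b.txt): modified={a.txt} staged={a.txt, b.txt, c.txt, d.txt}
After op 20 (modify c.txt): modified={a.txt, c.txt} staged={a.txt, b.txt, c.txt, d.txt}
After op 21 (git add a.txt): modified={c.txt} staged={a.txt, b.txt, c.txt, d.txt}
After op 22 (modify d.txt): modified={c.txt, d.txt} staged={a.txt, b.txt, c.txt, d.txt}
After op 23 (modify a.txt): modified={a.txt, c.txt, d.txt} staged={a.txt, b.txt, c.txt, d.txt}
After op 24 (modify b.txt): modified={a.txt, b.txt, c.txt, d.txt} staged={a.txt, b.txt, c.txt, d.txt}
After op 25 (modify c.txt): modified={a.txt, b.txt, c.txt, d.txt} staged={a.txt, b.txt, c.txt, d.txt}

Answer: a.txt, b.txt, c.txt, d.txt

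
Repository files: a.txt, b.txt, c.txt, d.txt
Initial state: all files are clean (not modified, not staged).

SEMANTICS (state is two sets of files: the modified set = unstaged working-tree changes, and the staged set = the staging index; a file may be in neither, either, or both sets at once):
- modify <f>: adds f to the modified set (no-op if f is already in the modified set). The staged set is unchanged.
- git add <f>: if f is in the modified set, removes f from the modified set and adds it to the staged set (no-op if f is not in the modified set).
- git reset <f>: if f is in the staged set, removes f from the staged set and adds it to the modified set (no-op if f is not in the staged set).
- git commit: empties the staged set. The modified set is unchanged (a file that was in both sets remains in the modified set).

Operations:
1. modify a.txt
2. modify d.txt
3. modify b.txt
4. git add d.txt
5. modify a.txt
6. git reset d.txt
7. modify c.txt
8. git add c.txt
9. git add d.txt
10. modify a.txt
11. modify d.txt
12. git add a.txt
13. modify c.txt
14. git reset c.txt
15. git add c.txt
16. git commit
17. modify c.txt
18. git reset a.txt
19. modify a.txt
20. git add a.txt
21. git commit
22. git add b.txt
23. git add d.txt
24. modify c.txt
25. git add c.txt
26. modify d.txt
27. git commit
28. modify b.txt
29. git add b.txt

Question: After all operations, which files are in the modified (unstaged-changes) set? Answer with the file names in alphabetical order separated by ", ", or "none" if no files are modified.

Answer: d.txt

Derivation:
After op 1 (modify a.txt): modified={a.txt} staged={none}
After op 2 (modify d.txt): modified={a.txt, d.txt} staged={none}
After op 3 (modify b.txt): modified={a.txt, b.txt, d.txt} staged={none}
After op 4 (git add d.txt): modified={a.txt, b.txt} staged={d.txt}
After op 5 (modify a.txt): modified={a.txt, b.txt} staged={d.txt}
After op 6 (git reset d.txt): modified={a.txt, b.txt, d.txt} staged={none}
After op 7 (modify c.txt): modified={a.txt, b.txt, c.txt, d.txt} staged={none}
After op 8 (git add c.txt): modified={a.txt, b.txt, d.txt} staged={c.txt}
After op 9 (git add d.txt): modified={a.txt, b.txt} staged={c.txt, d.txt}
After op 10 (modify a.txt): modified={a.txt, b.txt} staged={c.txt, d.txt}
After op 11 (modify d.txt): modified={a.txt, b.txt, d.txt} staged={c.txt, d.txt}
After op 12 (git add a.txt): modified={b.txt, d.txt} staged={a.txt, c.txt, d.txt}
After op 13 (modify c.txt): modified={b.txt, c.txt, d.txt} staged={a.txt, c.txt, d.txt}
After op 14 (git reset c.txt): modified={b.txt, c.txt, d.txt} staged={a.txt, d.txt}
After op 15 (git add c.txt): modified={b.txt, d.txt} staged={a.txt, c.txt, d.txt}
After op 16 (git commit): modified={b.txt, d.txt} staged={none}
After op 17 (modify c.txt): modified={b.txt, c.txt, d.txt} staged={none}
After op 18 (git reset a.txt): modified={b.txt, c.txt, d.txt} staged={none}
After op 19 (modify a.txt): modified={a.txt, b.txt, c.txt, d.txt} staged={none}
After op 20 (git add a.txt): modified={b.txt, c.txt, d.txt} staged={a.txt}
After op 21 (git commit): modified={b.txt, c.txt, d.txt} staged={none}
After op 22 (git add b.txt): modified={c.txt, d.txt} staged={b.txt}
After op 23 (git add d.txt): modified={c.txt} staged={b.txt, d.txt}
After op 24 (modify c.txt): modified={c.txt} staged={b.txt, d.txt}
After op 25 (git add c.txt): modified={none} staged={b.txt, c.txt, d.txt}
After op 26 (modify d.txt): modified={d.txt} staged={b.txt, c.txt, d.txt}
After op 27 (git commit): modified={d.txt} staged={none}
After op 28 (modify b.txt): modified={b.txt, d.txt} staged={none}
After op 29 (git add b.txt): modified={d.txt} staged={b.txt}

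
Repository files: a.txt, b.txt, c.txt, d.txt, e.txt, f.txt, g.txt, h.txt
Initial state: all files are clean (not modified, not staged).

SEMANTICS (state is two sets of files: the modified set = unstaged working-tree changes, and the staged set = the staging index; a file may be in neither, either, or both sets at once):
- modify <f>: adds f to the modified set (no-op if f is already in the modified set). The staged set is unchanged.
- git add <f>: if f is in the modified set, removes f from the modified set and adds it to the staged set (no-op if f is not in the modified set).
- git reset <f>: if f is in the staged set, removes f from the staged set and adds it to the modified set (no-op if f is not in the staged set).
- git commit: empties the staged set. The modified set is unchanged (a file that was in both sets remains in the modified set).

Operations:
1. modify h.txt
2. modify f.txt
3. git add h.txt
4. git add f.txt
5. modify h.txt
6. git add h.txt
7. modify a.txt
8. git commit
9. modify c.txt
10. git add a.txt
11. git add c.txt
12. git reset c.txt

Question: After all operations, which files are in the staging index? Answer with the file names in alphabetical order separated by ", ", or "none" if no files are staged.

Answer: a.txt

Derivation:
After op 1 (modify h.txt): modified={h.txt} staged={none}
After op 2 (modify f.txt): modified={f.txt, h.txt} staged={none}
After op 3 (git add h.txt): modified={f.txt} staged={h.txt}
After op 4 (git add f.txt): modified={none} staged={f.txt, h.txt}
After op 5 (modify h.txt): modified={h.txt} staged={f.txt, h.txt}
After op 6 (git add h.txt): modified={none} staged={f.txt, h.txt}
After op 7 (modify a.txt): modified={a.txt} staged={f.txt, h.txt}
After op 8 (git commit): modified={a.txt} staged={none}
After op 9 (modify c.txt): modified={a.txt, c.txt} staged={none}
After op 10 (git add a.txt): modified={c.txt} staged={a.txt}
After op 11 (git add c.txt): modified={none} staged={a.txt, c.txt}
After op 12 (git reset c.txt): modified={c.txt} staged={a.txt}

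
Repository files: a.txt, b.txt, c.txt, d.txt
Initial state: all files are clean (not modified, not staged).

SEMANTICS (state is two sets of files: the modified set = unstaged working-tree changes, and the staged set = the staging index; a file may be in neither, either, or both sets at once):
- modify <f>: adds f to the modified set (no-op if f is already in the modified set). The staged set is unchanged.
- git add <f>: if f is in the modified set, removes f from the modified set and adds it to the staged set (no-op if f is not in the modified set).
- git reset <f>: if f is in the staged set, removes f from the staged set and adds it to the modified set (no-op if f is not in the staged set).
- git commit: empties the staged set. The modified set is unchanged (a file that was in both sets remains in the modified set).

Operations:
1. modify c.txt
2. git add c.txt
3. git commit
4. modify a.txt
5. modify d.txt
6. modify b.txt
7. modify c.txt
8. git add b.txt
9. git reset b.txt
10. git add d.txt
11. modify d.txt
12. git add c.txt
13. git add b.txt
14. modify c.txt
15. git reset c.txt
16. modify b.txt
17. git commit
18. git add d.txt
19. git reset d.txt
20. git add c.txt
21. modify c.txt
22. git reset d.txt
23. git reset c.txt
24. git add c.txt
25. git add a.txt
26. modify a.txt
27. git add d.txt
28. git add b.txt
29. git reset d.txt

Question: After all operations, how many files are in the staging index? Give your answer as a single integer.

After op 1 (modify c.txt): modified={c.txt} staged={none}
After op 2 (git add c.txt): modified={none} staged={c.txt}
After op 3 (git commit): modified={none} staged={none}
After op 4 (modify a.txt): modified={a.txt} staged={none}
After op 5 (modify d.txt): modified={a.txt, d.txt} staged={none}
After op 6 (modify b.txt): modified={a.txt, b.txt, d.txt} staged={none}
After op 7 (modify c.txt): modified={a.txt, b.txt, c.txt, d.txt} staged={none}
After op 8 (git add b.txt): modified={a.txt, c.txt, d.txt} staged={b.txt}
After op 9 (git reset b.txt): modified={a.txt, b.txt, c.txt, d.txt} staged={none}
After op 10 (git add d.txt): modified={a.txt, b.txt, c.txt} staged={d.txt}
After op 11 (modify d.txt): modified={a.txt, b.txt, c.txt, d.txt} staged={d.txt}
After op 12 (git add c.txt): modified={a.txt, b.txt, d.txt} staged={c.txt, d.txt}
After op 13 (git add b.txt): modified={a.txt, d.txt} staged={b.txt, c.txt, d.txt}
After op 14 (modify c.txt): modified={a.txt, c.txt, d.txt} staged={b.txt, c.txt, d.txt}
After op 15 (git reset c.txt): modified={a.txt, c.txt, d.txt} staged={b.txt, d.txt}
After op 16 (modify b.txt): modified={a.txt, b.txt, c.txt, d.txt} staged={b.txt, d.txt}
After op 17 (git commit): modified={a.txt, b.txt, c.txt, d.txt} staged={none}
After op 18 (git add d.txt): modified={a.txt, b.txt, c.txt} staged={d.txt}
After op 19 (git reset d.txt): modified={a.txt, b.txt, c.txt, d.txt} staged={none}
After op 20 (git add c.txt): modified={a.txt, b.txt, d.txt} staged={c.txt}
After op 21 (modify c.txt): modified={a.txt, b.txt, c.txt, d.txt} staged={c.txt}
After op 22 (git reset d.txt): modified={a.txt, b.txt, c.txt, d.txt} staged={c.txt}
After op 23 (git reset c.txt): modified={a.txt, b.txt, c.txt, d.txt} staged={none}
After op 24 (git add c.txt): modified={a.txt, b.txt, d.txt} staged={c.txt}
After op 25 (git add a.txt): modified={b.txt, d.txt} staged={a.txt, c.txt}
After op 26 (modify a.txt): modified={a.txt, b.txt, d.txt} staged={a.txt, c.txt}
After op 27 (git add d.txt): modified={a.txt, b.txt} staged={a.txt, c.txt, d.txt}
After op 28 (git add b.txt): modified={a.txt} staged={a.txt, b.txt, c.txt, d.txt}
After op 29 (git reset d.txt): modified={a.txt, d.txt} staged={a.txt, b.txt, c.txt}
Final staged set: {a.txt, b.txt, c.txt} -> count=3

Answer: 3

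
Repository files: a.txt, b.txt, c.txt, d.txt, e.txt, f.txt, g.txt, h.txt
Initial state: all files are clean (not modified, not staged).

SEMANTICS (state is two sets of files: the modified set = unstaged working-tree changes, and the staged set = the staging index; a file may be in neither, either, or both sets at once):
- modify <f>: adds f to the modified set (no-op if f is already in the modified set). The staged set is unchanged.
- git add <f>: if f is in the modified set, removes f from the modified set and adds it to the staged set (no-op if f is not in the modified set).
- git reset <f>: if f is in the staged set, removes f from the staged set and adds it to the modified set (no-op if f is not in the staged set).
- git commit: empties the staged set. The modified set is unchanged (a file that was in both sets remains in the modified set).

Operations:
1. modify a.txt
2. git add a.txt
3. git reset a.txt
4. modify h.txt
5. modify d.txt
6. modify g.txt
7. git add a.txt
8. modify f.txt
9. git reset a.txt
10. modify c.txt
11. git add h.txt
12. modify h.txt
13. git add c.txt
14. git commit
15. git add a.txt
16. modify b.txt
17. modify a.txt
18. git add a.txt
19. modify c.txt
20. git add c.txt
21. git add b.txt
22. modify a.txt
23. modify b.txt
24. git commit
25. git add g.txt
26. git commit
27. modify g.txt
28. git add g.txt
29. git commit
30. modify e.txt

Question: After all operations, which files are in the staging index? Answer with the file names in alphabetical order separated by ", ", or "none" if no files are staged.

After op 1 (modify a.txt): modified={a.txt} staged={none}
After op 2 (git add a.txt): modified={none} staged={a.txt}
After op 3 (git reset a.txt): modified={a.txt} staged={none}
After op 4 (modify h.txt): modified={a.txt, h.txt} staged={none}
After op 5 (modify d.txt): modified={a.txt, d.txt, h.txt} staged={none}
After op 6 (modify g.txt): modified={a.txt, d.txt, g.txt, h.txt} staged={none}
After op 7 (git add a.txt): modified={d.txt, g.txt, h.txt} staged={a.txt}
After op 8 (modify f.txt): modified={d.txt, f.txt, g.txt, h.txt} staged={a.txt}
After op 9 (git reset a.txt): modified={a.txt, d.txt, f.txt, g.txt, h.txt} staged={none}
After op 10 (modify c.txt): modified={a.txt, c.txt, d.txt, f.txt, g.txt, h.txt} staged={none}
After op 11 (git add h.txt): modified={a.txt, c.txt, d.txt, f.txt, g.txt} staged={h.txt}
After op 12 (modify h.txt): modified={a.txt, c.txt, d.txt, f.txt, g.txt, h.txt} staged={h.txt}
After op 13 (git add c.txt): modified={a.txt, d.txt, f.txt, g.txt, h.txt} staged={c.txt, h.txt}
After op 14 (git commit): modified={a.txt, d.txt, f.txt, g.txt, h.txt} staged={none}
After op 15 (git add a.txt): modified={d.txt, f.txt, g.txt, h.txt} staged={a.txt}
After op 16 (modify b.txt): modified={b.txt, d.txt, f.txt, g.txt, h.txt} staged={a.txt}
After op 17 (modify a.txt): modified={a.txt, b.txt, d.txt, f.txt, g.txt, h.txt} staged={a.txt}
After op 18 (git add a.txt): modified={b.txt, d.txt, f.txt, g.txt, h.txt} staged={a.txt}
After op 19 (modify c.txt): modified={b.txt, c.txt, d.txt, f.txt, g.txt, h.txt} staged={a.txt}
After op 20 (git add c.txt): modified={b.txt, d.txt, f.txt, g.txt, h.txt} staged={a.txt, c.txt}
After op 21 (git add b.txt): modified={d.txt, f.txt, g.txt, h.txt} staged={a.txt, b.txt, c.txt}
After op 22 (modify a.txt): modified={a.txt, d.txt, f.txt, g.txt, h.txt} staged={a.txt, b.txt, c.txt}
After op 23 (modify b.txt): modified={a.txt, b.txt, d.txt, f.txt, g.txt, h.txt} staged={a.txt, b.txt, c.txt}
After op 24 (git commit): modified={a.txt, b.txt, d.txt, f.txt, g.txt, h.txt} staged={none}
After op 25 (git add g.txt): modified={a.txt, b.txt, d.txt, f.txt, h.txt} staged={g.txt}
After op 26 (git commit): modified={a.txt, b.txt, d.txt, f.txt, h.txt} staged={none}
After op 27 (modify g.txt): modified={a.txt, b.txt, d.txt, f.txt, g.txt, h.txt} staged={none}
After op 28 (git add g.txt): modified={a.txt, b.txt, d.txt, f.txt, h.txt} staged={g.txt}
After op 29 (git commit): modified={a.txt, b.txt, d.txt, f.txt, h.txt} staged={none}
After op 30 (modify e.txt): modified={a.txt, b.txt, d.txt, e.txt, f.txt, h.txt} staged={none}

Answer: none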